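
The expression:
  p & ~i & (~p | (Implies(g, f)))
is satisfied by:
  {f: True, p: True, i: False, g: False}
  {p: True, f: False, i: False, g: False}
  {g: True, f: True, p: True, i: False}


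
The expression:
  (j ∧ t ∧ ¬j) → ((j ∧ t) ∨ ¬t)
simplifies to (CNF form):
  True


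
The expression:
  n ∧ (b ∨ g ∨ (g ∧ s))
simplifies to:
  n ∧ (b ∨ g)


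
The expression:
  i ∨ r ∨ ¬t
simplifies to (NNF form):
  i ∨ r ∨ ¬t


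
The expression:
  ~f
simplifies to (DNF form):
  ~f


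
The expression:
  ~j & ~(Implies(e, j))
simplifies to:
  e & ~j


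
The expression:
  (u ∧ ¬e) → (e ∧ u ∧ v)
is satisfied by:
  {e: True, u: False}
  {u: False, e: False}
  {u: True, e: True}


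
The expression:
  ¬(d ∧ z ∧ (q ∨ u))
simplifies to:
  (¬q ∧ ¬u) ∨ ¬d ∨ ¬z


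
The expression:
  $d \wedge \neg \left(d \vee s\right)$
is never true.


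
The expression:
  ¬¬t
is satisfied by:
  {t: True}


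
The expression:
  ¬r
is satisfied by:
  {r: False}


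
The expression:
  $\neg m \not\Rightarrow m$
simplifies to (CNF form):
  $\neg m$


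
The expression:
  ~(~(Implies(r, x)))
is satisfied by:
  {x: True, r: False}
  {r: False, x: False}
  {r: True, x: True}


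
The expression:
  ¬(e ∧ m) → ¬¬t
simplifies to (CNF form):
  (e ∨ t) ∧ (m ∨ t)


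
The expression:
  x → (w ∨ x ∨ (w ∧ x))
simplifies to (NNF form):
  True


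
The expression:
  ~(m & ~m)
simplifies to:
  True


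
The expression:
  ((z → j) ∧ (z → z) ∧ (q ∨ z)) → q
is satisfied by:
  {q: True, z: False, j: False}
  {z: False, j: False, q: False}
  {j: True, q: True, z: False}
  {j: True, z: False, q: False}
  {q: True, z: True, j: False}
  {z: True, q: False, j: False}
  {j: True, z: True, q: True}


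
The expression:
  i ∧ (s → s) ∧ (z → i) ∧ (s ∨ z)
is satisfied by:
  {z: True, s: True, i: True}
  {z: True, i: True, s: False}
  {s: True, i: True, z: False}


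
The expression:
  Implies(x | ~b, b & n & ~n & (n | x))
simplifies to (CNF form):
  b & ~x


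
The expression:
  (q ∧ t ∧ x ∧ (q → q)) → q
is always true.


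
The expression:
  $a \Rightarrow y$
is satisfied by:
  {y: True, a: False}
  {a: False, y: False}
  {a: True, y: True}


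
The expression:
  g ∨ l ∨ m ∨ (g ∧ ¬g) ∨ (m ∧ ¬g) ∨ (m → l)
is always true.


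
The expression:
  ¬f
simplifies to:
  ¬f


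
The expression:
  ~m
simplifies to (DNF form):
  ~m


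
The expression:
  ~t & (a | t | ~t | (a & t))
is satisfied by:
  {t: False}


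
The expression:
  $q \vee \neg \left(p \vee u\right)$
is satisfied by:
  {q: True, p: False, u: False}
  {q: True, u: True, p: False}
  {q: True, p: True, u: False}
  {q: True, u: True, p: True}
  {u: False, p: False, q: False}


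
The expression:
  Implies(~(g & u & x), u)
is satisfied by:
  {u: True}


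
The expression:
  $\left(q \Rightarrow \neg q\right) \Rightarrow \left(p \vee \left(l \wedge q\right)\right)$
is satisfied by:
  {q: True, p: True}
  {q: True, p: False}
  {p: True, q: False}


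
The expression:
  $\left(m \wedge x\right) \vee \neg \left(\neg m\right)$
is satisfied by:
  {m: True}


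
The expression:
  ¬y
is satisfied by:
  {y: False}


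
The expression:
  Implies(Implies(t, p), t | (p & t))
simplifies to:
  t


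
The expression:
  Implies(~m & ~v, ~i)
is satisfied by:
  {m: True, v: True, i: False}
  {m: True, v: False, i: False}
  {v: True, m: False, i: False}
  {m: False, v: False, i: False}
  {i: True, m: True, v: True}
  {i: True, m: True, v: False}
  {i: True, v: True, m: False}


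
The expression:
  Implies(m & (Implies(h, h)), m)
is always true.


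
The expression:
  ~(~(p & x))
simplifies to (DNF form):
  p & x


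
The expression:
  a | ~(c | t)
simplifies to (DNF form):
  a | (~c & ~t)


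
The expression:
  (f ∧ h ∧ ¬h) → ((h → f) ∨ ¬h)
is always true.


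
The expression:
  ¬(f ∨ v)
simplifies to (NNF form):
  ¬f ∧ ¬v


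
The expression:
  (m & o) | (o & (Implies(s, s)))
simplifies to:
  o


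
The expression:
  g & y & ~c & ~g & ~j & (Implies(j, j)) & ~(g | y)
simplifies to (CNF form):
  False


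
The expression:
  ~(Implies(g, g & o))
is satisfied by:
  {g: True, o: False}


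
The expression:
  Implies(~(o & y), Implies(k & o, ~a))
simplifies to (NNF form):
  y | ~a | ~k | ~o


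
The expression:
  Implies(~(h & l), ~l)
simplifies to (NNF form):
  h | ~l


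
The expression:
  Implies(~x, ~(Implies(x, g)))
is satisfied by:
  {x: True}


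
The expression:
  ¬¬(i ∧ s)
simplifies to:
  i ∧ s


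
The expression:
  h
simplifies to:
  h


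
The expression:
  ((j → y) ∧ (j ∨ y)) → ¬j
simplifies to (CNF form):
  ¬j ∨ ¬y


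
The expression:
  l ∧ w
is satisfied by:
  {w: True, l: True}


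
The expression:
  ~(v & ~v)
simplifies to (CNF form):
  True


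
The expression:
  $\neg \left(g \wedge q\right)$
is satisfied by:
  {g: False, q: False}
  {q: True, g: False}
  {g: True, q: False}


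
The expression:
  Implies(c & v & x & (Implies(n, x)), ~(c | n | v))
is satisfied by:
  {v: False, x: False, c: False}
  {c: True, v: False, x: False}
  {x: True, v: False, c: False}
  {c: True, x: True, v: False}
  {v: True, c: False, x: False}
  {c: True, v: True, x: False}
  {x: True, v: True, c: False}


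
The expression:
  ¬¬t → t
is always true.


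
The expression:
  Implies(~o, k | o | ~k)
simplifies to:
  True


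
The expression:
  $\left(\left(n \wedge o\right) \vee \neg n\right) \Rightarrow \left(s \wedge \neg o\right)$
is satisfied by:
  {n: True, s: True, o: False}
  {n: True, o: False, s: False}
  {s: True, o: False, n: False}


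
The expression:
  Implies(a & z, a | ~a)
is always true.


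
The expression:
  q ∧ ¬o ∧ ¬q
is never true.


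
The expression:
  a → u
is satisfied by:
  {u: True, a: False}
  {a: False, u: False}
  {a: True, u: True}


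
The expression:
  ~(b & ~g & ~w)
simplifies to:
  g | w | ~b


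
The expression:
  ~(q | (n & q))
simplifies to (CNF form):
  ~q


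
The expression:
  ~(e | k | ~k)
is never true.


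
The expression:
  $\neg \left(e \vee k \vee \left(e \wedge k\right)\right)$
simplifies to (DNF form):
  $\neg e \wedge \neg k$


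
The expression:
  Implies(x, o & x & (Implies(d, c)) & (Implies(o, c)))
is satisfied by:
  {o: True, c: True, x: False}
  {o: True, c: False, x: False}
  {c: True, o: False, x: False}
  {o: False, c: False, x: False}
  {x: True, o: True, c: True}


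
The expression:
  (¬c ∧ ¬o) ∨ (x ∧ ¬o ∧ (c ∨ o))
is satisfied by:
  {x: True, o: False, c: False}
  {o: False, c: False, x: False}
  {x: True, c: True, o: False}


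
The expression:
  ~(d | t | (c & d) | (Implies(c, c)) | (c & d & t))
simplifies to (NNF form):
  False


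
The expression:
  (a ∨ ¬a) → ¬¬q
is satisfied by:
  {q: True}


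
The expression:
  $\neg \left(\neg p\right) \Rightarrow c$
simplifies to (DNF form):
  $c \vee \neg p$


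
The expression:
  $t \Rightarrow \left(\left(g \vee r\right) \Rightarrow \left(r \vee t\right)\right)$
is always true.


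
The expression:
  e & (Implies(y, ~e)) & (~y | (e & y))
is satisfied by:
  {e: True, y: False}


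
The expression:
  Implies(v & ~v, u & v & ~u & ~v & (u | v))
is always true.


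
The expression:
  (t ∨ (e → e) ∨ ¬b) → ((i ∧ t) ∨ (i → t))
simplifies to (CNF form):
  t ∨ ¬i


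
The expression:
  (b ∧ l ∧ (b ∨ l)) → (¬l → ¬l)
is always true.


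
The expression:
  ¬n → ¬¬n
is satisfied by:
  {n: True}


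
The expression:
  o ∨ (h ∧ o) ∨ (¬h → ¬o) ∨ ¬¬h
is always true.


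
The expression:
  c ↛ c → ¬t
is always true.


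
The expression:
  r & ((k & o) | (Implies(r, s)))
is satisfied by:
  {r: True, k: True, s: True, o: True}
  {r: True, k: True, s: True, o: False}
  {r: True, s: True, o: True, k: False}
  {r: True, s: True, o: False, k: False}
  {r: True, k: True, o: True, s: False}


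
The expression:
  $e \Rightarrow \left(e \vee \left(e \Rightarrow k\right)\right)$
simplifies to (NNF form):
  $\text{True}$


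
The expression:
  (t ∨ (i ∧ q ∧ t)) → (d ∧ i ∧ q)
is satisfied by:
  {d: True, q: True, i: True, t: False}
  {d: True, q: True, i: False, t: False}
  {d: True, i: True, q: False, t: False}
  {d: True, i: False, q: False, t: False}
  {q: True, i: True, d: False, t: False}
  {q: True, d: False, i: False, t: False}
  {q: False, i: True, d: False, t: False}
  {q: False, d: False, i: False, t: False}
  {d: True, t: True, q: True, i: True}


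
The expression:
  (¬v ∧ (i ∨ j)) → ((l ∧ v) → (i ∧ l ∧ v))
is always true.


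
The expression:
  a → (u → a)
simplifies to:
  True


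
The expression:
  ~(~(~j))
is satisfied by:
  {j: False}


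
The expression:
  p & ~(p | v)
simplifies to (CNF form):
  False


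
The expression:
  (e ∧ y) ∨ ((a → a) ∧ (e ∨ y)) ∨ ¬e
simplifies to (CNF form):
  True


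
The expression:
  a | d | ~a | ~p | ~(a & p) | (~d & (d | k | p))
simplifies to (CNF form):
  True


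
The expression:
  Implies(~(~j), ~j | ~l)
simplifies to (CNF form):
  ~j | ~l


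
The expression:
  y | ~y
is always true.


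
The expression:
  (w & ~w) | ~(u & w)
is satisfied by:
  {w: False, u: False}
  {u: True, w: False}
  {w: True, u: False}


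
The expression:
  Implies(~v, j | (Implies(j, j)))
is always true.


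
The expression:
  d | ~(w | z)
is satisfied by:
  {d: True, w: False, z: False}
  {d: True, z: True, w: False}
  {d: True, w: True, z: False}
  {d: True, z: True, w: True}
  {z: False, w: False, d: False}


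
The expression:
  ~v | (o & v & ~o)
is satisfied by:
  {v: False}


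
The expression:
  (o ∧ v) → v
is always true.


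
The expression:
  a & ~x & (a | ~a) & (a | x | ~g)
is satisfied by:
  {a: True, x: False}


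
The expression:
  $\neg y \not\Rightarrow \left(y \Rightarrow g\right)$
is never true.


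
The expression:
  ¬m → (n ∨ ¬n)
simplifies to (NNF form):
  True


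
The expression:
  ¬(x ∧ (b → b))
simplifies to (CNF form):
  ¬x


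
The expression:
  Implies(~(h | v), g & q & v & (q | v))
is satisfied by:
  {v: True, h: True}
  {v: True, h: False}
  {h: True, v: False}


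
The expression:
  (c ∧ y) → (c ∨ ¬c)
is always true.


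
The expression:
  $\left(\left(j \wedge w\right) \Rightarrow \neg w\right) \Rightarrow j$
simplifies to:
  $j$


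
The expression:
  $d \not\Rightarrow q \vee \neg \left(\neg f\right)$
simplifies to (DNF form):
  $f \vee \left(d \wedge \neg q\right)$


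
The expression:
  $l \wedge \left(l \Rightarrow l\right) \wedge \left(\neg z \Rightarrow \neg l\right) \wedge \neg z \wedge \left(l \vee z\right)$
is never true.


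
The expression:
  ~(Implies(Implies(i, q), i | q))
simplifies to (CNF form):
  ~i & ~q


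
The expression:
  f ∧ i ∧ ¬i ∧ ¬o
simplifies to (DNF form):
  False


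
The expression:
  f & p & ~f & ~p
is never true.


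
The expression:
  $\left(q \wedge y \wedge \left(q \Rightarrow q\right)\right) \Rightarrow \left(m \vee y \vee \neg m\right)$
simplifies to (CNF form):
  $\text{True}$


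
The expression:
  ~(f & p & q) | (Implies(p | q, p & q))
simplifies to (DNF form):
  True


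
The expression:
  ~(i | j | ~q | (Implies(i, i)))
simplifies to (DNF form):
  False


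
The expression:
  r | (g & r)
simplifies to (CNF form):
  r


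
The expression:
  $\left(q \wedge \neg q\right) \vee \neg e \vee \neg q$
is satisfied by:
  {e: False, q: False}
  {q: True, e: False}
  {e: True, q: False}


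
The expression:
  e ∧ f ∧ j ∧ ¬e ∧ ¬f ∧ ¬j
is never true.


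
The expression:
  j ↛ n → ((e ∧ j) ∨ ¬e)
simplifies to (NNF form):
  True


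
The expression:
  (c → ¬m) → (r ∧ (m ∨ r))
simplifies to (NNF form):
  r ∨ (c ∧ m)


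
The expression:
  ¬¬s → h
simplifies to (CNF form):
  h ∨ ¬s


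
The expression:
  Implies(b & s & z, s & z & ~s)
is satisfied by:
  {s: False, z: False, b: False}
  {b: True, s: False, z: False}
  {z: True, s: False, b: False}
  {b: True, z: True, s: False}
  {s: True, b: False, z: False}
  {b: True, s: True, z: False}
  {z: True, s: True, b: False}


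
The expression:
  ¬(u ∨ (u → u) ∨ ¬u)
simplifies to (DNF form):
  False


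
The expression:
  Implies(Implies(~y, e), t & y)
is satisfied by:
  {t: True, e: False, y: False}
  {e: False, y: False, t: False}
  {y: True, t: True, e: False}
  {y: True, t: True, e: True}


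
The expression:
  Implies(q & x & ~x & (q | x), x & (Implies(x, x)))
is always true.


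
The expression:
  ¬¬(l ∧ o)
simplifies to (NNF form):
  l ∧ o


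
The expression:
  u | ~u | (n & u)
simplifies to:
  True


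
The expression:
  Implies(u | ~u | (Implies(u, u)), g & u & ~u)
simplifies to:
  False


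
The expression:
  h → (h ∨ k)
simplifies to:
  True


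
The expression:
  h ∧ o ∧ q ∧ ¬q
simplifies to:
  False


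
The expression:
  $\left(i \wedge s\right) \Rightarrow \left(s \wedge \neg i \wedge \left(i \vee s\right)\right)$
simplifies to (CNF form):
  $\neg i \vee \neg s$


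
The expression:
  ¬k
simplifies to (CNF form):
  ¬k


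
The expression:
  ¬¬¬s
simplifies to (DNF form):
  ¬s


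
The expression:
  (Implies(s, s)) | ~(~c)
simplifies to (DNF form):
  True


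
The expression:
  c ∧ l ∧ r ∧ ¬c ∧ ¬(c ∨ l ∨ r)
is never true.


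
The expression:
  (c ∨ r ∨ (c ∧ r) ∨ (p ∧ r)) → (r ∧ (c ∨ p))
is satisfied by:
  {p: True, c: False, r: False}
  {p: False, c: False, r: False}
  {r: True, p: True, c: False}
  {c: True, r: True, p: True}
  {c: True, r: True, p: False}


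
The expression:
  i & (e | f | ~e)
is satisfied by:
  {i: True}


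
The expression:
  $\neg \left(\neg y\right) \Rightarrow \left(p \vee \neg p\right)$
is always true.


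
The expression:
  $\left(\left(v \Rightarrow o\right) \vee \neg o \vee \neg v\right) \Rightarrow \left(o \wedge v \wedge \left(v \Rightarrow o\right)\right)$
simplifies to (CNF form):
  $o \wedge v$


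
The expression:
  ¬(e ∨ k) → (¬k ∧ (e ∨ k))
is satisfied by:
  {k: True, e: True}
  {k: True, e: False}
  {e: True, k: False}


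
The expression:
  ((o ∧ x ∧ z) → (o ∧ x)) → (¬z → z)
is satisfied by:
  {z: True}


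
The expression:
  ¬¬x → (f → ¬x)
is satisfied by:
  {x: False, f: False}
  {f: True, x: False}
  {x: True, f: False}


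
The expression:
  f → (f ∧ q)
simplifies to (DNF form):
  q ∨ ¬f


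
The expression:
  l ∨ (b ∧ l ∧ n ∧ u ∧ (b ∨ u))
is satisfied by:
  {l: True}


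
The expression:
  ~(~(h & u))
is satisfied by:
  {h: True, u: True}


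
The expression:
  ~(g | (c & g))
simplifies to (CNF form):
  ~g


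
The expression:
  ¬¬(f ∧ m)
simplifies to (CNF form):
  f ∧ m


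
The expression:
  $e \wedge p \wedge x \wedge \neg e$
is never true.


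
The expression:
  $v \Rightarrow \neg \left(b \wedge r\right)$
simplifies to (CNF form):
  $\neg b \vee \neg r \vee \neg v$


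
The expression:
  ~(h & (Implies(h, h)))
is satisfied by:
  {h: False}


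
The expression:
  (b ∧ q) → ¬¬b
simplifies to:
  True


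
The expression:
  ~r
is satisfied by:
  {r: False}


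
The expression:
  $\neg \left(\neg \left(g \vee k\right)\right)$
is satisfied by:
  {k: True, g: True}
  {k: True, g: False}
  {g: True, k: False}


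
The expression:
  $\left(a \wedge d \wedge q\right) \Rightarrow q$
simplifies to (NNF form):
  $\text{True}$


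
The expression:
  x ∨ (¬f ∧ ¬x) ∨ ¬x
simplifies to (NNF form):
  True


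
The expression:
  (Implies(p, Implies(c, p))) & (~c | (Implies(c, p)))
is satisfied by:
  {p: True, c: False}
  {c: False, p: False}
  {c: True, p: True}


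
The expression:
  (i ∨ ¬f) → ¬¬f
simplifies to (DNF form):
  f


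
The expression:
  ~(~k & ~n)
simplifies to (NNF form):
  k | n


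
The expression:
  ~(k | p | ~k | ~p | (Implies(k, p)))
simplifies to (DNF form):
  False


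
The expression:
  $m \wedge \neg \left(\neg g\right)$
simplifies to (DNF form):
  $g \wedge m$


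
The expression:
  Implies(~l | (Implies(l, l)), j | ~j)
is always true.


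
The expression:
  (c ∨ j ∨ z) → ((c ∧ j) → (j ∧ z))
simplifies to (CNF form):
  z ∨ ¬c ∨ ¬j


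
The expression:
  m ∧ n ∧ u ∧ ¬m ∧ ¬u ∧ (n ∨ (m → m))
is never true.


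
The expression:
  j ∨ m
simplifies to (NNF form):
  j ∨ m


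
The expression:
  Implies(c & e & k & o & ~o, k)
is always true.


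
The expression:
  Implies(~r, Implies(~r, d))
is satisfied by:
  {r: True, d: True}
  {r: True, d: False}
  {d: True, r: False}


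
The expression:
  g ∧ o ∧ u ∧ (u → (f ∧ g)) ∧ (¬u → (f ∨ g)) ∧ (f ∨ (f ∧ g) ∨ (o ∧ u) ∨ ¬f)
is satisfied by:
  {f: True, g: True, u: True, o: True}


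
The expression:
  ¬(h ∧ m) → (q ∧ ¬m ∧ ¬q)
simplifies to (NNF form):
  h ∧ m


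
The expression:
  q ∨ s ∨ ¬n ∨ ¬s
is always true.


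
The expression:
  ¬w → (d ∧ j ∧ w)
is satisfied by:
  {w: True}


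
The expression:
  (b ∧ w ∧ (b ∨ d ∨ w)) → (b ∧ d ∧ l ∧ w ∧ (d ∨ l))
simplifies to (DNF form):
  (d ∧ l) ∨ ¬b ∨ ¬w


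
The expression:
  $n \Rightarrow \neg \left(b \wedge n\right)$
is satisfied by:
  {n: False, b: False}
  {b: True, n: False}
  {n: True, b: False}


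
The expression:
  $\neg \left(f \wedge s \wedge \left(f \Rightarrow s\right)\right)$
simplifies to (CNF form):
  $\neg f \vee \neg s$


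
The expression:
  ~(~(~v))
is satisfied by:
  {v: False}


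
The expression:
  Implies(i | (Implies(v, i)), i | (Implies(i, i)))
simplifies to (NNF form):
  True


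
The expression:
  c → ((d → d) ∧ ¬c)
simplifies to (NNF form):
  ¬c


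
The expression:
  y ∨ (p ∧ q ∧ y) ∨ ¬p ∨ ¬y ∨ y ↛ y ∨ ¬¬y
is always true.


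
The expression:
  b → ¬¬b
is always true.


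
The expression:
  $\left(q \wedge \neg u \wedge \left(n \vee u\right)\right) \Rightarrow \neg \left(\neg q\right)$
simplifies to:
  $\text{True}$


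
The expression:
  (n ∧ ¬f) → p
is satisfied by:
  {p: True, f: True, n: False}
  {p: True, f: False, n: False}
  {f: True, p: False, n: False}
  {p: False, f: False, n: False}
  {n: True, p: True, f: True}
  {n: True, p: True, f: False}
  {n: True, f: True, p: False}


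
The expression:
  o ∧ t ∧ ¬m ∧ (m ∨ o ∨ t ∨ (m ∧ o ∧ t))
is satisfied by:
  {t: True, o: True, m: False}


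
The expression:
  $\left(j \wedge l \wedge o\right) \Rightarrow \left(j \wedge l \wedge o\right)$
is always true.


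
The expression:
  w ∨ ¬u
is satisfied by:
  {w: True, u: False}
  {u: False, w: False}
  {u: True, w: True}


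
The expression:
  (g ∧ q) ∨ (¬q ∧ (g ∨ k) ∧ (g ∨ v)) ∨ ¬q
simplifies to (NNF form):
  g ∨ ¬q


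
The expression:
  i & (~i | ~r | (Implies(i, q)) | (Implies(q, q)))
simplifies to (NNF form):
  i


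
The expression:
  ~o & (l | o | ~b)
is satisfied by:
  {l: True, o: False, b: False}
  {l: False, o: False, b: False}
  {b: True, l: True, o: False}


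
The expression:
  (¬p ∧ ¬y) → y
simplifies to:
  p ∨ y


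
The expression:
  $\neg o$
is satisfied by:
  {o: False}


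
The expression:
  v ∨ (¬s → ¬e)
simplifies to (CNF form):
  s ∨ v ∨ ¬e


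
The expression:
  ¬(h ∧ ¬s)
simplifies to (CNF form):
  s ∨ ¬h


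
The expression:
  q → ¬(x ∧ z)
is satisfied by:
  {q: False, z: False, x: False}
  {x: True, q: False, z: False}
  {z: True, q: False, x: False}
  {x: True, z: True, q: False}
  {q: True, x: False, z: False}
  {x: True, q: True, z: False}
  {z: True, q: True, x: False}


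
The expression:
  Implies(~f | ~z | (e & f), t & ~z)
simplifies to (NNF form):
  (t | z) & (f | ~z) & (~e | ~z)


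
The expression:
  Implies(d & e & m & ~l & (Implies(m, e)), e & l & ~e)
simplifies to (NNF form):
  l | ~d | ~e | ~m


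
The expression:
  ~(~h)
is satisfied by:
  {h: True}


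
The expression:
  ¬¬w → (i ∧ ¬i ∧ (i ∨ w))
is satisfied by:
  {w: False}


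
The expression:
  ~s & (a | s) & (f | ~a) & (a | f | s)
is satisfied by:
  {a: True, f: True, s: False}


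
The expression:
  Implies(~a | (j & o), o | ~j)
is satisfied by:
  {a: True, o: True, j: False}
  {a: True, o: False, j: False}
  {o: True, a: False, j: False}
  {a: False, o: False, j: False}
  {j: True, a: True, o: True}
  {j: True, a: True, o: False}
  {j: True, o: True, a: False}


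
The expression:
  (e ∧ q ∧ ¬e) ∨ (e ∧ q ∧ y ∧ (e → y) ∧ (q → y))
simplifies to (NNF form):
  e ∧ q ∧ y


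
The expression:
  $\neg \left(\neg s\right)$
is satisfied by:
  {s: True}


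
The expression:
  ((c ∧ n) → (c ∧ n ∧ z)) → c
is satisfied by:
  {c: True}


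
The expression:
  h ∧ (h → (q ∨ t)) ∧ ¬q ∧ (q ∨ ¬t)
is never true.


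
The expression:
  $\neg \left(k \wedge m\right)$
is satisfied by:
  {k: False, m: False}
  {m: True, k: False}
  {k: True, m: False}


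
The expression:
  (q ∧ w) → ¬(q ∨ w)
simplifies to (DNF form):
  ¬q ∨ ¬w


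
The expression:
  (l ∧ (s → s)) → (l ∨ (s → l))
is always true.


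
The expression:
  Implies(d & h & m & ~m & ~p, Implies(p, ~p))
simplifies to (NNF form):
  True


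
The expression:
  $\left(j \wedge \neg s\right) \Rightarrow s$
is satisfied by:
  {s: True, j: False}
  {j: False, s: False}
  {j: True, s: True}


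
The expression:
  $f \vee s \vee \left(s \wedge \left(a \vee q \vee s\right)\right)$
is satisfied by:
  {s: True, f: True}
  {s: True, f: False}
  {f: True, s: False}


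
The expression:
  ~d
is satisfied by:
  {d: False}


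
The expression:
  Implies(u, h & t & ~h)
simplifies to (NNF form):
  ~u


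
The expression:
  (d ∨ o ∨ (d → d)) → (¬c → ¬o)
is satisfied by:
  {c: True, o: False}
  {o: False, c: False}
  {o: True, c: True}


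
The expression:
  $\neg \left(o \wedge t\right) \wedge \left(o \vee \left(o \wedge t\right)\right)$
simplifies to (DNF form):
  $o \wedge \neg t$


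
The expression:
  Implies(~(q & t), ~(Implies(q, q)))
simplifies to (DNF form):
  q & t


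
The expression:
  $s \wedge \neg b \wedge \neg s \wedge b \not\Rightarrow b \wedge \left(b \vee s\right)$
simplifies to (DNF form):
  $\text{False}$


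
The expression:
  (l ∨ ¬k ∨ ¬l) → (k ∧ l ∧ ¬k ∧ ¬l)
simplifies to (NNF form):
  False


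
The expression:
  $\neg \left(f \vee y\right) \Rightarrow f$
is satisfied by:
  {y: True, f: True}
  {y: True, f: False}
  {f: True, y: False}


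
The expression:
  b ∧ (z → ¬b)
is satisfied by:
  {b: True, z: False}


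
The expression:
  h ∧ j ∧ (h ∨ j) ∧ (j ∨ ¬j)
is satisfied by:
  {h: True, j: True}


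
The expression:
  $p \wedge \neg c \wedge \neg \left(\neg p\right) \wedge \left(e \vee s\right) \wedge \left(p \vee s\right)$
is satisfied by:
  {p: True, e: True, s: True, c: False}
  {p: True, e: True, s: False, c: False}
  {p: True, s: True, e: False, c: False}


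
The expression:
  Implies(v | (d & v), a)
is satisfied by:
  {a: True, v: False}
  {v: False, a: False}
  {v: True, a: True}


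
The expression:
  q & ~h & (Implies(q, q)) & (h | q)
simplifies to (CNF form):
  q & ~h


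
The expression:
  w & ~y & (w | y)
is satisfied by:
  {w: True, y: False}


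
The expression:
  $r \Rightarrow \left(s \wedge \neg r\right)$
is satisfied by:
  {r: False}


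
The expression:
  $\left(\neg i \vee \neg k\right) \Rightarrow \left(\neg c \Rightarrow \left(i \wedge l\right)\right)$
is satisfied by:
  {c: True, k: True, l: True, i: True}
  {c: True, k: True, i: True, l: False}
  {c: True, l: True, i: True, k: False}
  {c: True, i: True, l: False, k: False}
  {c: True, l: True, k: True, i: False}
  {c: True, k: True, i: False, l: False}
  {c: True, l: True, i: False, k: False}
  {c: True, i: False, l: False, k: False}
  {k: True, i: True, l: True, c: False}
  {k: True, i: True, l: False, c: False}
  {i: True, l: True, k: False, c: False}


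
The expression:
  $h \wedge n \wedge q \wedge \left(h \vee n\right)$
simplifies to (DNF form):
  $h \wedge n \wedge q$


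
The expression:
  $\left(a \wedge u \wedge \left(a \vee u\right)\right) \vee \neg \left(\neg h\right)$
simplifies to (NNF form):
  $h \vee \left(a \wedge u\right)$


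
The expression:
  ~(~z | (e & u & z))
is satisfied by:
  {z: True, u: False, e: False}
  {z: True, e: True, u: False}
  {z: True, u: True, e: False}


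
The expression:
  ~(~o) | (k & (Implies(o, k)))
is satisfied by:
  {k: True, o: True}
  {k: True, o: False}
  {o: True, k: False}


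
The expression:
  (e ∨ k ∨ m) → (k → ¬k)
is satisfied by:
  {k: False}


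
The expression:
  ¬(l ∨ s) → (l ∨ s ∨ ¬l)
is always true.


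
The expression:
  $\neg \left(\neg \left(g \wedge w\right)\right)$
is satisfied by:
  {w: True, g: True}


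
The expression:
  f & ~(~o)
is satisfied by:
  {f: True, o: True}


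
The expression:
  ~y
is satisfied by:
  {y: False}


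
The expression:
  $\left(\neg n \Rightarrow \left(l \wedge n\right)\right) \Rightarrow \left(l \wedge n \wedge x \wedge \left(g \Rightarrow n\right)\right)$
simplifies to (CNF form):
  $\left(l \vee \neg n\right) \wedge \left(x \vee \neg n\right)$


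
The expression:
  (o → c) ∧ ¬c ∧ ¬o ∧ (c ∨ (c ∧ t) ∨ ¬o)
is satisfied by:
  {o: False, c: False}


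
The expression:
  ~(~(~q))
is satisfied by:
  {q: False}


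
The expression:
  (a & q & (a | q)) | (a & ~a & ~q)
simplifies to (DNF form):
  a & q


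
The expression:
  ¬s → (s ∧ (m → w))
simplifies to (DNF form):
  s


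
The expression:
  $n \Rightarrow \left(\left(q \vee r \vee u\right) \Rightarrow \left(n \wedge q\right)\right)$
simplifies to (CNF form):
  $\left(q \vee \neg n \vee \neg r\right) \wedge \left(q \vee \neg n \vee \neg u\right)$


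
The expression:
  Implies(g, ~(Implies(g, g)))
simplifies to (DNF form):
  ~g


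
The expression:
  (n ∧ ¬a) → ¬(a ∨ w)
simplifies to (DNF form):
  a ∨ ¬n ∨ ¬w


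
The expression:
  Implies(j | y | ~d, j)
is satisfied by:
  {j: True, d: True, y: False}
  {j: True, d: False, y: False}
  {y: True, j: True, d: True}
  {y: True, j: True, d: False}
  {d: True, y: False, j: False}


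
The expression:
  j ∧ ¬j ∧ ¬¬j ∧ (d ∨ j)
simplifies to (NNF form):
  False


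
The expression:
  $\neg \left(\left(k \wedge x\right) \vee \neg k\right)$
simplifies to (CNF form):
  $k \wedge \neg x$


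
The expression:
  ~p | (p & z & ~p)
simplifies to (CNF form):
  ~p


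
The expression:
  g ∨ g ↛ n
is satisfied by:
  {g: True}


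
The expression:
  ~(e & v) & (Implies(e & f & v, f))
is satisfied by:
  {v: False, e: False}
  {e: True, v: False}
  {v: True, e: False}


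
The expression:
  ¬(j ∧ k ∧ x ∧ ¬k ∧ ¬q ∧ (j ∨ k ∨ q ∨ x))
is always true.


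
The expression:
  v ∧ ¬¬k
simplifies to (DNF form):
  k ∧ v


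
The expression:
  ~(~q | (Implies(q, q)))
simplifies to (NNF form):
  False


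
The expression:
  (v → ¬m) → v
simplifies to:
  v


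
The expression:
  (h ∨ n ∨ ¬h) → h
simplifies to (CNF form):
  h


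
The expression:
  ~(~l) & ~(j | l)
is never true.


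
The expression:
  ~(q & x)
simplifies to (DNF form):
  ~q | ~x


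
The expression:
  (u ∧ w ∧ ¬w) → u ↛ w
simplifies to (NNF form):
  True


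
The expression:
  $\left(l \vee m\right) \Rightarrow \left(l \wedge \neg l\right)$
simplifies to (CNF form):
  $\neg l \wedge \neg m$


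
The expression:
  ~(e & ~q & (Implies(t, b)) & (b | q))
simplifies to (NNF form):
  q | ~b | ~e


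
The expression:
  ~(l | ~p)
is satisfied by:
  {p: True, l: False}


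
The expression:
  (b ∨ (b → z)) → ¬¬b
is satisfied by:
  {b: True}


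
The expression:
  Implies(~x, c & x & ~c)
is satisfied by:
  {x: True}


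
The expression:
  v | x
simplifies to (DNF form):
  v | x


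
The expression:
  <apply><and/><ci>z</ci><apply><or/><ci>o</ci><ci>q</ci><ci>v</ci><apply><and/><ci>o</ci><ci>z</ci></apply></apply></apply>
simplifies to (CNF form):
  <apply><and/><ci>z</ci><apply><or/><ci>o</ci><ci>q</ci><ci>v</ci></apply></apply>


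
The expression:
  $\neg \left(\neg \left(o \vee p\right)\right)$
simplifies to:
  $o \vee p$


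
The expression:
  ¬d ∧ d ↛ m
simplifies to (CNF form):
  False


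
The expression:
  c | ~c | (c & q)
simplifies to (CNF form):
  True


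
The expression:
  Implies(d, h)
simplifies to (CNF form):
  h | ~d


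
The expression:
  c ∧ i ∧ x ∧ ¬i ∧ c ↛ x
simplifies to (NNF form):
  False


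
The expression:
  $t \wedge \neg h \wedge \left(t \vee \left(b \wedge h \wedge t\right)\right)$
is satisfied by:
  {t: True, h: False}


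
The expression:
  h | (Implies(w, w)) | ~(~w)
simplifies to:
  True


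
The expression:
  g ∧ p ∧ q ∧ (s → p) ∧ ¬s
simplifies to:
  g ∧ p ∧ q ∧ ¬s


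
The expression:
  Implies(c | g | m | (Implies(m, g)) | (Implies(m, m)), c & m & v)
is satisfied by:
  {c: True, m: True, v: True}


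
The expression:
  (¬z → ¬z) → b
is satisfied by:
  {b: True}


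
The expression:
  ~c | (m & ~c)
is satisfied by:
  {c: False}


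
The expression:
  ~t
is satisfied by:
  {t: False}


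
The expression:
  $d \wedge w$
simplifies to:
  $d \wedge w$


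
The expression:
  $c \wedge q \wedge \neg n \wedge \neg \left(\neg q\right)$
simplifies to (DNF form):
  $c \wedge q \wedge \neg n$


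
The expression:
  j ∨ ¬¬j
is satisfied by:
  {j: True}


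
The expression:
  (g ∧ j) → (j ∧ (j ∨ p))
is always true.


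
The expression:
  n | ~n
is always true.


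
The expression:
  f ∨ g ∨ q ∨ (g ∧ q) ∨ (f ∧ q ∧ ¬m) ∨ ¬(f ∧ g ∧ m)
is always true.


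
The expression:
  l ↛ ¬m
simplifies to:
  l ∧ m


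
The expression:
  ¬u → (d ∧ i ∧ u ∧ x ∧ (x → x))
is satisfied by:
  {u: True}


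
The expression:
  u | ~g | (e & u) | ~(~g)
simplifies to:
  True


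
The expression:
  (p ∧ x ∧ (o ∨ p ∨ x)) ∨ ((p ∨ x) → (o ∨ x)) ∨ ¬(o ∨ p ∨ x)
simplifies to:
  o ∨ x ∨ ¬p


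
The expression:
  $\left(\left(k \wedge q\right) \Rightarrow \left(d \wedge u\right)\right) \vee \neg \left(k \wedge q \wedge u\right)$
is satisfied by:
  {d: True, u: False, k: False, q: False}
  {d: False, u: False, k: False, q: False}
  {d: True, q: True, u: False, k: False}
  {q: True, d: False, u: False, k: False}
  {d: True, k: True, q: False, u: False}
  {k: True, q: False, u: False, d: False}
  {d: True, q: True, k: True, u: False}
  {q: True, k: True, d: False, u: False}
  {d: True, u: True, q: False, k: False}
  {u: True, q: False, k: False, d: False}
  {d: True, q: True, u: True, k: False}
  {q: True, u: True, d: False, k: False}
  {d: True, k: True, u: True, q: False}
  {k: True, u: True, q: False, d: False}
  {d: True, q: True, k: True, u: True}


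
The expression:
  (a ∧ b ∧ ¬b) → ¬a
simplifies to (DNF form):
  True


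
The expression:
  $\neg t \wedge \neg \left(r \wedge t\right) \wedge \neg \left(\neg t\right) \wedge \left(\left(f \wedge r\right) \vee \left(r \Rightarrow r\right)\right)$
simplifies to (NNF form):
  $\text{False}$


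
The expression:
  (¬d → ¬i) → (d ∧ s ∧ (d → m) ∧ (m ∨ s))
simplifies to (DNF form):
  (d ∧ ¬d) ∨ (i ∧ ¬d) ∨ (d ∧ m ∧ s) ∨ (d ∧ m ∧ ¬d) ∨ (d ∧ s ∧ ¬d) ∨ (i ∧ m ∧ s) ∨ (i ∧ m ∧ ¬d) ∨ (i ∧ s ∧ ¬d)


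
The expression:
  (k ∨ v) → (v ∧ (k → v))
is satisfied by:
  {v: True, k: False}
  {k: False, v: False}
  {k: True, v: True}


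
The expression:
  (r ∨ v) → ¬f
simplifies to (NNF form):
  (¬r ∧ ¬v) ∨ ¬f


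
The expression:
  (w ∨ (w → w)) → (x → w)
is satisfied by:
  {w: True, x: False}
  {x: False, w: False}
  {x: True, w: True}


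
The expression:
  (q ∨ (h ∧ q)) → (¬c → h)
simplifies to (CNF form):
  c ∨ h ∨ ¬q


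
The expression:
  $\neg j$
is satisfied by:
  {j: False}


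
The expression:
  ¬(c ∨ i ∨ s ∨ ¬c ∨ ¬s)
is never true.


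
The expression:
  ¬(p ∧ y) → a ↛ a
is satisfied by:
  {p: True, y: True}


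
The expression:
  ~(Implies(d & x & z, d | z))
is never true.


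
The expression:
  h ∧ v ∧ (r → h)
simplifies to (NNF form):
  h ∧ v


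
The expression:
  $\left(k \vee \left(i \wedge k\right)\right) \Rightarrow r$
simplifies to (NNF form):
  $r \vee \neg k$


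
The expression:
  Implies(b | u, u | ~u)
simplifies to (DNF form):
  True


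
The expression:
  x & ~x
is never true.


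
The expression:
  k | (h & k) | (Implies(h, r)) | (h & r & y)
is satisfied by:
  {r: True, k: True, h: False}
  {r: True, h: False, k: False}
  {k: True, h: False, r: False}
  {k: False, h: False, r: False}
  {r: True, k: True, h: True}
  {r: True, h: True, k: False}
  {k: True, h: True, r: False}


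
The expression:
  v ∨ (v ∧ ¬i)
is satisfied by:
  {v: True}


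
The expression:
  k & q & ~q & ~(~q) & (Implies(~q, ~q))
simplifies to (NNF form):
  False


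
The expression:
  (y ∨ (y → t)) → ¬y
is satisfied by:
  {y: False}


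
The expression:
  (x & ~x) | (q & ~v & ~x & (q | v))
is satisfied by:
  {q: True, x: False, v: False}


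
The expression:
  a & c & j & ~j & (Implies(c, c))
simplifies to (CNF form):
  False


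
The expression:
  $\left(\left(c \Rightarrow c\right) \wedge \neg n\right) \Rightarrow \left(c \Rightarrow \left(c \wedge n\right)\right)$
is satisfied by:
  {n: True, c: False}
  {c: False, n: False}
  {c: True, n: True}


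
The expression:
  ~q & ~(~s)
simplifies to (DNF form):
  s & ~q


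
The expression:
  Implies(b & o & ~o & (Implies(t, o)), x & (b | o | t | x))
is always true.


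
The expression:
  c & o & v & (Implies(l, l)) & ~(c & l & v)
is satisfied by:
  {c: True, o: True, v: True, l: False}


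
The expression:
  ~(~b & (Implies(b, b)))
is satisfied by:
  {b: True}


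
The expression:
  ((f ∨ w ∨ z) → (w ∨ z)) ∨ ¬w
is always true.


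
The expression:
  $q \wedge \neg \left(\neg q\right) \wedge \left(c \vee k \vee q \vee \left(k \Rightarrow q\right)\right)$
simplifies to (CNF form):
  $q$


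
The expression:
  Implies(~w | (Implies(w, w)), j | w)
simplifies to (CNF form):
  j | w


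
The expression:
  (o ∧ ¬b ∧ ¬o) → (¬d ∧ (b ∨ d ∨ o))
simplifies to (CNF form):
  True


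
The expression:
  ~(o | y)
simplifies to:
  ~o & ~y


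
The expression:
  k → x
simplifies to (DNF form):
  x ∨ ¬k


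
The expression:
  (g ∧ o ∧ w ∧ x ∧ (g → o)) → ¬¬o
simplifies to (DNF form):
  True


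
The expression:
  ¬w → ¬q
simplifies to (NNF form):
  w ∨ ¬q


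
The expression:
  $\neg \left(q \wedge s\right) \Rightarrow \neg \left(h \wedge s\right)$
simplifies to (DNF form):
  $q \vee \neg h \vee \neg s$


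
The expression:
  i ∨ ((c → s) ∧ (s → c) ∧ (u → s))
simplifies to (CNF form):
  (c ∨ i ∨ ¬c) ∧ (c ∨ i ∨ ¬s) ∧ (c ∨ i ∨ ¬u) ∧ (i ∨ s ∨ ¬c) ∧ (i ∨ s ∨ ¬s) ∧ (i ∨ s ∨ ¬u)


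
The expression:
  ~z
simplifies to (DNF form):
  ~z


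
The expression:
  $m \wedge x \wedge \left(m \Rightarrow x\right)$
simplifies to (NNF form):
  $m \wedge x$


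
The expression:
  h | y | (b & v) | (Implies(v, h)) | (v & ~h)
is always true.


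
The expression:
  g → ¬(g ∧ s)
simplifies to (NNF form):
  ¬g ∨ ¬s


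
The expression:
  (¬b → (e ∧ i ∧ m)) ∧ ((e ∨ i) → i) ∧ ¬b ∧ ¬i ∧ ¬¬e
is never true.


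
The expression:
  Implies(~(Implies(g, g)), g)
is always true.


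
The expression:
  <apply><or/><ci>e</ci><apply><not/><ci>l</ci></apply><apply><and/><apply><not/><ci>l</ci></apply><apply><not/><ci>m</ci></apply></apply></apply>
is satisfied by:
  {e: True, l: False}
  {l: False, e: False}
  {l: True, e: True}


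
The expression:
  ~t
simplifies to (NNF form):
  ~t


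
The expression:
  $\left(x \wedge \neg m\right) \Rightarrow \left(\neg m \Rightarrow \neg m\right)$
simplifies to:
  $\text{True}$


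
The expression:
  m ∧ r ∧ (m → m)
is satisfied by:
  {r: True, m: True}


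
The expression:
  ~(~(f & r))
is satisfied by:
  {r: True, f: True}


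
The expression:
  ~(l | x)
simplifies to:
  ~l & ~x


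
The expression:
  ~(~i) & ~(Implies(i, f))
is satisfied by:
  {i: True, f: False}


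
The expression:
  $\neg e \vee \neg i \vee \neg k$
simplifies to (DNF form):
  $\neg e \vee \neg i \vee \neg k$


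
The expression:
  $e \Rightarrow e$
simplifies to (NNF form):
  $\text{True}$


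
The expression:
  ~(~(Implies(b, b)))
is always true.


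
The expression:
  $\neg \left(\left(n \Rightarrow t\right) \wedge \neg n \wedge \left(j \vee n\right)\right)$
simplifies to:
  $n \vee \neg j$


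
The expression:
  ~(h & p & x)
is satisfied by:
  {p: False, x: False, h: False}
  {h: True, p: False, x: False}
  {x: True, p: False, h: False}
  {h: True, x: True, p: False}
  {p: True, h: False, x: False}
  {h: True, p: True, x: False}
  {x: True, p: True, h: False}


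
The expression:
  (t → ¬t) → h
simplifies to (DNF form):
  h ∨ t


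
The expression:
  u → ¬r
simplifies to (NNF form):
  ¬r ∨ ¬u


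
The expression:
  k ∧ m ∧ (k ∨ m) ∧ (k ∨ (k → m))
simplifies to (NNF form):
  k ∧ m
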